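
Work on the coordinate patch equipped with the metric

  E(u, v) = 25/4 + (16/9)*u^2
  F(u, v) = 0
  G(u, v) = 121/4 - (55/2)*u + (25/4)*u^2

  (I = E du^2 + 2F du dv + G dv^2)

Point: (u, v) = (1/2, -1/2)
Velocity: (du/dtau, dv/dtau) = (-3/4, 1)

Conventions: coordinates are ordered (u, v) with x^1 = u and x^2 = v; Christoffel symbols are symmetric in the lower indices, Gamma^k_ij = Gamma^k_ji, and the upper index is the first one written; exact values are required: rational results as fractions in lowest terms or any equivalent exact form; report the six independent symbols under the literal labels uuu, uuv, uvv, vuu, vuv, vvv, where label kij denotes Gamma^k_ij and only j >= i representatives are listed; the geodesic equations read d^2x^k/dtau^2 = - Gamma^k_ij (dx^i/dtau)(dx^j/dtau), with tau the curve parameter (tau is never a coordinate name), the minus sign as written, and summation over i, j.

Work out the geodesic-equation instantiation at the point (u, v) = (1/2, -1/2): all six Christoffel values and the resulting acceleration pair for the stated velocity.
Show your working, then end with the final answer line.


E = 241/36, F = 0, G = 289/16 at the point
E_u = 16/9, E_v = 0, F_u = 0, F_v = 0, G_u = -85/4, G_v = 0
EG - F^2 = 69649/576;  g^inv = (576/69649) * [[289/16, 0], [0, 241/36]]
first-kind symbols [ij,l] = (1/2)(d_i g_jl + d_j g_il - d_l g_ij): [uu,u] = E_u/2 = 8/9, [uu,v] = F_u - E_v/2 = 0, [uv,u] = E_v/2 = 0, [uv,v] = G_u/2 = -85/8, [vv,u] = F_v - G_u/2 = 85/8, [vv,v] = G_v/2 = 0
Gamma^u_ij = (G*[ij,u] - F*[ij,v])/(EG - F^2), Gamma^v_ij = (E*[ij,v] - F*[ij,u])/(EG - F^2)
Gamma_uuu = 32/241, Gamma_uuv = 0, Gamma_uvv = 765/482, Gamma_vuu = 0, Gamma_vuv = -10/17, Gamma_vvv = 0
d^2u/dtau^2 = -(Gamma_uuu*(-3/4)^2 + 2*Gamma_uuv*(-3/4)*(1) + Gamma_uvv*(1)^2) = -801/482
d^2v/dtau^2 = -(Gamma_vuu*(-3/4)^2 + 2*Gamma_vuv*(-3/4)*(1) + Gamma_vvv*(1)^2) = -15/17

Answer: Gamma_uuu = 32/241, Gamma_uuv = 0, Gamma_uvv = 765/482, Gamma_vuu = 0, Gamma_vuv = -10/17, Gamma_vvv = 0; accelerations (d^2u/dtau^2, d^2v/dtau^2) = (-801/482, -15/17)


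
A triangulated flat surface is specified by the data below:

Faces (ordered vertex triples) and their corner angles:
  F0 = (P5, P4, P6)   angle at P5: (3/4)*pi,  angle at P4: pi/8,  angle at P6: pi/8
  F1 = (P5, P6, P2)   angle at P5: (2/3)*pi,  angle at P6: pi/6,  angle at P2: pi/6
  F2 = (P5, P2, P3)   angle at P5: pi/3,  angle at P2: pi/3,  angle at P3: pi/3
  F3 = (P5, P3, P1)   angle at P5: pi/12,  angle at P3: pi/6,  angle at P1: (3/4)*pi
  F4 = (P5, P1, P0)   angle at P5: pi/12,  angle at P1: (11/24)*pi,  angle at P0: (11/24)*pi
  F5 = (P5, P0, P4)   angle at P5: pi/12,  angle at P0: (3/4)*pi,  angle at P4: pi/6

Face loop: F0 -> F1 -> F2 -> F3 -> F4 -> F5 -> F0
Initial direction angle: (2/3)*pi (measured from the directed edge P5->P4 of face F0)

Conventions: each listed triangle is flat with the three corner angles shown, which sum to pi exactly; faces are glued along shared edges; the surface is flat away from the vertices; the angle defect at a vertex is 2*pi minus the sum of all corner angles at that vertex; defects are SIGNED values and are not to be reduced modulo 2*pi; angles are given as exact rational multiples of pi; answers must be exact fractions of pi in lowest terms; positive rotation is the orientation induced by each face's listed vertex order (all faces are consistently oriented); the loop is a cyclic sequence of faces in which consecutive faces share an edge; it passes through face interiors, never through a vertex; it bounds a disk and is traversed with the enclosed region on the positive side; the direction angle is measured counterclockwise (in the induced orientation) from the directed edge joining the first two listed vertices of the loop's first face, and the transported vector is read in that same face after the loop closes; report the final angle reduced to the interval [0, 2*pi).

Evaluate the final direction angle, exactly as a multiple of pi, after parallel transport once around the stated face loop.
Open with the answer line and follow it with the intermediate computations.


Answer: final direction angle = (2/3)*pi

enclosed vertex P5: corner angles sum to 2*pi, defect = 2*pi - 2*pi = 0
the rotation equals the total enclosed defect, so the final angle is initial + defects (mod 2*pi)
final angle = (2/3)*pi + 0 = (2/3)*pi (mod 2*pi)


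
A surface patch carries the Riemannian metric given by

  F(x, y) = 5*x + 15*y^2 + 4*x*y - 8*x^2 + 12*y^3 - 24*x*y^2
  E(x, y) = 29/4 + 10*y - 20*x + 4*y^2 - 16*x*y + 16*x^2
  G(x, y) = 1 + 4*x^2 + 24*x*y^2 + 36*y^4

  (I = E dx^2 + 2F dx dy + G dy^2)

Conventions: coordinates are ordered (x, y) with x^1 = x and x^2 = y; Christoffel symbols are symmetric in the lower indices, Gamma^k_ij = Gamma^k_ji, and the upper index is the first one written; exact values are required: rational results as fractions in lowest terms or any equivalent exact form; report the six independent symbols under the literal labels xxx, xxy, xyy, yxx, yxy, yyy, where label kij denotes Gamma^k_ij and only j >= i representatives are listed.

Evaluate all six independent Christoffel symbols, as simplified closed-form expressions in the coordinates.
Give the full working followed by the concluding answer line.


E = 29/4 + 10*y - 20*x + 4*y^2 - 16*x*y + 16*x^2; F = 5*x + 15*y^2 + 4*x*y - 8*x^2 + 12*y^3 - 24*x*y^2; G = 1 + 4*x^2 + 24*x*y^2 + 36*y^4
Gamma^k_ij = (1/2) g^{kl} (d_i g_jl + d_j g_il - d_l g_ij), with g^inv = (1/(EG-F^2)) [[G, -F], [-F, E]]
first partials: E_x = -20 - 16*y + 32*x, E_y = 10 + 8*y - 16*x, F_x = 5 + 4*y - 16*x - 24*y^2, F_y = 30*y + 4*x + 36*y^2 - 48*x*y, G_x = 8*x + 24*y^2, G_y = 48*x*y + 144*y^3
D = EG - F^2 = 29/4 + 10*y - 20*x + 4*y^2 - 16*x*y + 20*x^2 + 24*x*y^2 + 36*y^4
expanded: Gamma^x_xx = (G E_x - 2F F_x + F E_y)/(2D), Gamma^x_xy = (G E_y - F G_x)/(2D), Gamma^x_yy = (2G F_y - G G_x - F G_y)/(2D), Gamma^y_xx = (2E F_x - E E_y - F E_x)/(2D), Gamma^y_xy = (E G_x - F E_y)/(2D), Gamma^y_yy = (E G_y - 2F F_y + F G_x)/(2D); substitute and cancel common factors

Answer: Gamma_xxx = (64*x - 32*y - 40)/(80*x^2 + 96*x*y^2 - 64*x*y - 80*x + 144*y^4 + 16*y^2 + 40*y + 29), Gamma_xxy = (-32*x + 16*y + 20)/(80*x^2 + 96*x*y^2 - 64*x*y - 80*x + 144*y^4 + 16*y^2 + 40*y + 29), Gamma_xyy = (-192*x*y + 96*y^2 + 120*y)/(80*x^2 + 96*x*y^2 - 64*x*y - 80*x + 144*y^4 + 16*y^2 + 40*y + 29), Gamma_yxx = (-32*x - 96*y^2)/(80*x^2 + 96*x*y^2 - 64*x*y - 80*x + 144*y^4 + 16*y^2 + 40*y + 29), Gamma_yxy = (16*x + 48*y^2)/(80*x^2 + 96*x*y^2 - 64*x*y - 80*x + 144*y^4 + 16*y^2 + 40*y + 29), Gamma_yyy = (96*x*y + 288*y^3)/(80*x^2 + 96*x*y^2 - 64*x*y - 80*x + 144*y^4 + 16*y^2 + 40*y + 29)


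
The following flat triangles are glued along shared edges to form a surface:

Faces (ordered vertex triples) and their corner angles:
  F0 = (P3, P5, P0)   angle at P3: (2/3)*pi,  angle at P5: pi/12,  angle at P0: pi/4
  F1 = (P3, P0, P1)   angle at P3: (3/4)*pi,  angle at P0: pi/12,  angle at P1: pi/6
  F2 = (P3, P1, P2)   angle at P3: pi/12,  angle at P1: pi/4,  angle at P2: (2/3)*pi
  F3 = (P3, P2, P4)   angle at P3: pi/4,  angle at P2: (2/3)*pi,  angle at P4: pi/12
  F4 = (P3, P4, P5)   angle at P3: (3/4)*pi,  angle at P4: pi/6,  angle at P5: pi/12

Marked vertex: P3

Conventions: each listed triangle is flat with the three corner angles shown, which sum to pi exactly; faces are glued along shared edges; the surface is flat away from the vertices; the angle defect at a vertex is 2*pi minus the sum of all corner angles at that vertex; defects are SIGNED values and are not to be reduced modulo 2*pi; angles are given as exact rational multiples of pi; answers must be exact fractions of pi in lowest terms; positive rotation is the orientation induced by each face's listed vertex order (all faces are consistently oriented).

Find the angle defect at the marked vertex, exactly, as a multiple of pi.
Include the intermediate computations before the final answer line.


Sum of corner angles at P3: (5/2)*pi
defect = 2*pi - (5/2)*pi

Answer: defect(P3) = -pi/2


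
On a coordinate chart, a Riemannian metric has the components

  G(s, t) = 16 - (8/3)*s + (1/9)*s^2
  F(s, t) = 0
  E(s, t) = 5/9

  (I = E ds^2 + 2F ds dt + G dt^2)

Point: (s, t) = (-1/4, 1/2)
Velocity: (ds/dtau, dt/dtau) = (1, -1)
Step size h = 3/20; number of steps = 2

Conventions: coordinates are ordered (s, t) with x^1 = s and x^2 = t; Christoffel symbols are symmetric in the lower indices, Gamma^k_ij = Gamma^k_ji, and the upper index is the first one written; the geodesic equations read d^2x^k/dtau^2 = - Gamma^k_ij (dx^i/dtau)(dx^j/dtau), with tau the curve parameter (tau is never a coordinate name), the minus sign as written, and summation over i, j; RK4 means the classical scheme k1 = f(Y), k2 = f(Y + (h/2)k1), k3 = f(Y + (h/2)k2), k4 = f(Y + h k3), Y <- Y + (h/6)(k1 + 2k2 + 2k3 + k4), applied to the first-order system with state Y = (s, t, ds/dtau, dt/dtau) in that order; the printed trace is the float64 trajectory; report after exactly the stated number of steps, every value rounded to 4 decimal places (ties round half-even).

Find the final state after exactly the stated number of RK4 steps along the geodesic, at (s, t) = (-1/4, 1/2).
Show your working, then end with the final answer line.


f(Y) = (ds/dtau, dt/dtau, -Gamma^s_ij Y'^i Y'^j, -Gamma^t_ij Y'^i Y'^j) with the Gammas evaluated at the stage position; h = 0.150000; intermediate values shown to 6 dp
step 0: s = -0.2500, t = 0.5000, ds/dtau = 1.0000, dt/dtau = -1.0000
step 1:
  k1: at (s, t) = (-0.250000, 0.500000), (ds/dtau, dt/dtau) = (1.000000, -1.000000); Gamma_sss = 0.000000, Gamma_sst = 0.000000, Gamma_stt = 2.450000, Gamma_tss = 0.000000, Gamma_tst = -0.081633, Gamma_ttt = 0.000000; k1 = (1.000000, -1.000000, -2.450000, -0.163265)
  k2: at (s, t) = (-0.175000, 0.425000), (ds/dtau, dt/dtau) = (0.816250, -1.012245); Gamma_sss = 0.000000, Gamma_sst = 0.000000, Gamma_stt = 2.435000, Gamma_tss = 0.000000, Gamma_tst = -0.082136, Gamma_ttt = 0.000000; k2 = (0.816250, -1.012245, -2.494998, -0.135728)
  k3: at (s, t) = (-0.188781, 0.424082), (ds/dtau, dt/dtau) = (0.812875, -1.010180); Gamma_sss = 0.000000, Gamma_sst = 0.000000, Gamma_stt = 2.437756, Gamma_tss = 0.000000, Gamma_tst = -0.082043, Gamma_ttt = 0.000000; k3 = (0.812875, -1.010180, -2.487640, -0.134739)
  k4: at (s, t) = (-0.128069, 0.348473), (ds/dtau, dt/dtau) = (0.626854, -1.020211); Gamma_sss = 0.000000, Gamma_sst = 0.000000, Gamma_stt = 2.425614, Gamma_tss = 0.000000, Gamma_tst = -0.082453, Gamma_ttt = 0.000000; k4 = (0.626854, -1.020211, -2.524652, -0.105462)
  Y <- Y + (h/6)(k1 + 2k2 + 2k3 + k4): s = -0.1279, t = 0.3484, ds/dtau = 0.6265, dt/dtau = -1.0202
step 2:
  k1: at (s, t) = (-0.127872, 0.348374), (ds/dtau, dt/dtau) = (0.626502, -1.020242); Gamma_sss = 0.000000, Gamma_sst = 0.000000, Gamma_stt = 2.425574, Gamma_tss = 0.000000, Gamma_tst = -0.082455, Gamma_ttt = 0.000000; k1 = (0.626502, -1.020242, -2.524763, -0.105407)
  k2: at (s, t) = (-0.080885, 0.271855), (ds/dtau, dt/dtau) = (0.437145, -1.028147); Gamma_sss = 0.000000, Gamma_sst = 0.000000, Gamma_stt = 2.416177, Gamma_tss = 0.000000, Gamma_tst = -0.082775, Gamma_ttt = 0.000000; k2 = (0.437145, -1.028147, -2.554108, -0.074407)
  k3: at (s, t) = (-0.095087, 0.271262), (ds/dtau, dt/dtau) = (0.434944, -1.025822); Gamma_sss = 0.000000, Gamma_sst = 0.000000, Gamma_stt = 2.419017, Gamma_tss = 0.000000, Gamma_tst = -0.082678, Gamma_ttt = 0.000000; k3 = (0.434944, -1.025822, -2.545558, -0.073778)
  k4: at (s, t) = (-0.062631, 0.194500), (ds/dtau, dt/dtau) = (0.244668, -1.031308); Gamma_sss = 0.000000, Gamma_sst = 0.000000, Gamma_stt = 2.412526, Gamma_tss = 0.000000, Gamma_tst = -0.082901, Gamma_ttt = 0.000000; k4 = (0.244668, -1.031308, -2.565955, -0.041836)
  Y <- Y + (h/6)(k1 + 2k2 + 2k3 + k4): s = -0.0625, t = 0.1944, ds/dtau = 0.2443, dt/dtau = -1.0313

Answer: s = -0.0625, t = 0.1944, ds/dtau = 0.2443, dt/dtau = -1.0313


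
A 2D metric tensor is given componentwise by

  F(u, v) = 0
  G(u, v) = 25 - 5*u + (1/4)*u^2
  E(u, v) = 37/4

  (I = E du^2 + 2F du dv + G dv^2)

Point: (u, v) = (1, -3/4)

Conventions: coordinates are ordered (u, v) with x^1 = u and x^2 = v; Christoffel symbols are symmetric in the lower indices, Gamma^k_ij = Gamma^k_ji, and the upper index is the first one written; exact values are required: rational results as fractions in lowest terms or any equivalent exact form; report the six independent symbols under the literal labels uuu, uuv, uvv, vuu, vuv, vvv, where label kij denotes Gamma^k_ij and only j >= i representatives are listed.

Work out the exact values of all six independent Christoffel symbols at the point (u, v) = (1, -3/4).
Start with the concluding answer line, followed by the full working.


Answer: Gamma_uuu = 0, Gamma_uuv = 0, Gamma_uvv = 9/37, Gamma_vuu = 0, Gamma_vuv = -1/9, Gamma_vvv = 0

E = 37/4, F = 0, G = 81/4 at the point
E_u = 0, E_v = 0, F_u = 0, F_v = 0, G_u = -9/2, G_v = 0
EG - F^2 = 2997/16;  g^inv = (16/2997) * [[81/4, 0], [0, 37/4]]
first-kind symbols [ij,l] = (1/2)(d_i g_jl + d_j g_il - d_l g_ij): [uu,u] = E_u/2 = 0, [uu,v] = F_u - E_v/2 = 0, [uv,u] = E_v/2 = 0, [uv,v] = G_u/2 = -9/4, [vv,u] = F_v - G_u/2 = 9/4, [vv,v] = G_v/2 = 0
Gamma^u_ij = (G*[ij,u] - F*[ij,v])/(EG - F^2), Gamma^v_ij = (E*[ij,v] - F*[ij,u])/(EG - F^2)


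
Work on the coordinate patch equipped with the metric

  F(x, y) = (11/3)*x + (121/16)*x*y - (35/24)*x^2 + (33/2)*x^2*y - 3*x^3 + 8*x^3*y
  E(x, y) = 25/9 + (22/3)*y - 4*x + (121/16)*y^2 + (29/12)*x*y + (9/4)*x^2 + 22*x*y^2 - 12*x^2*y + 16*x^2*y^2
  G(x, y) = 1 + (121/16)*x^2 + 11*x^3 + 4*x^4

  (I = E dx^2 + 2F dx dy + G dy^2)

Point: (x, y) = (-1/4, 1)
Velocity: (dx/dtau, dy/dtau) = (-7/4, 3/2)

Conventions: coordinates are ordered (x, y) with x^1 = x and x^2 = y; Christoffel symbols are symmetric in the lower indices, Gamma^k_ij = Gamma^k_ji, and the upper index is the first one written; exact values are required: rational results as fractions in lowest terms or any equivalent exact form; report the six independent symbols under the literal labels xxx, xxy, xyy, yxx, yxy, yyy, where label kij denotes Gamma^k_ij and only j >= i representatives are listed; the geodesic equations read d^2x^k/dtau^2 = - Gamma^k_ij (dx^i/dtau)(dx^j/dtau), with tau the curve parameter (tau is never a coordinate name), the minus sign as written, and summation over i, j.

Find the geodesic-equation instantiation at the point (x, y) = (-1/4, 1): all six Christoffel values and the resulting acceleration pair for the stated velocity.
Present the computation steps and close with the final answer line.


E = 7465/576, F = -249/128, G = 337/256 at the point
E_x = 415/24, E_y = 581/48, F_x = 223/48, F_y = -63/64, G_x = -63/32, G_y = 0
EG - F^2 = 30589/2304;  g^inv = (2304/30589) * [[337/256, 249/128], [249/128, 7465/576]]
first-kind symbols [ij,l] = (1/2)(d_i g_jl + d_j g_il - d_l g_ij): [xx,x] = E_x/2 = 415/48, [xx,y] = F_x - E_y/2 = -45/32, [xy,x] = E_y/2 = 581/96, [xy,y] = G_x/2 = -63/64, [yy,x] = F_y - G_x/2 = 0, [yy,y] = G_y/2 = 0
Gamma^x_ij = (G*[ij,x] - F*[ij,y])/(EG - F^2), Gamma^y_ij = (E*[ij,y] - F*[ij,x])/(EG - F^2)
Gamma_xxx = 19920/30589, Gamma_xxy = 13944/30589, Gamma_xyy = 0, Gamma_yxx = -3240/30589, Gamma_yxy = -2268/30589, Gamma_yyy = 0
d^2x/dtau^2 = -(Gamma_xxx*(-7/4)^2 + 2*Gamma_xxy*(-7/4)*(3/2) + Gamma_xyy*(3/2)^2) = 12201/30589
d^2y/dtau^2 = -(Gamma_yxx*(-7/4)^2 + 2*Gamma_yxy*(-7/4)*(3/2) + Gamma_yyy*(3/2)^2) = -3969/61178

Answer: Gamma_xxx = 19920/30589, Gamma_xxy = 13944/30589, Gamma_xyy = 0, Gamma_yxx = -3240/30589, Gamma_yxy = -2268/30589, Gamma_yyy = 0; accelerations (d^2x/dtau^2, d^2y/dtau^2) = (12201/30589, -3969/61178)


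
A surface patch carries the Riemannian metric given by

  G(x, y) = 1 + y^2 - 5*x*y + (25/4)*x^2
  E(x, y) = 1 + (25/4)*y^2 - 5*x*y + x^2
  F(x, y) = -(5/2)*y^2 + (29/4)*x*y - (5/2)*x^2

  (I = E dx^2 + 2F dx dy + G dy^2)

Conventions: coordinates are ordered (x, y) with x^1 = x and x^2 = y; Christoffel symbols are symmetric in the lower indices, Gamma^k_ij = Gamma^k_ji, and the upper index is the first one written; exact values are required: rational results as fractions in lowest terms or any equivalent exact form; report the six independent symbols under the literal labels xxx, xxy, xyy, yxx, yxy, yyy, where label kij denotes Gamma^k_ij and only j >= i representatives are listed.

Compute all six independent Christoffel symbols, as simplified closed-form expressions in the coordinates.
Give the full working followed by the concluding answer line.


E = 1 + (25/4)*y^2 - 5*x*y + x^2; F = -(5/2)*y^2 + (29/4)*x*y - (5/2)*x^2; G = 1 + y^2 - 5*x*y + (25/4)*x^2
Gamma^k_ij = (1/2) g^{kl} (d_i g_jl + d_j g_il - d_l g_ij), with g^inv = (1/(EG-F^2)) [[G, -F], [-F, E]]
first partials: E_x = -5*y + 2*x, E_y = (25/2)*y - 5*x, F_x = (29/4)*y - 5*x, F_y = -5*y + (29/4)*x, G_x = -5*y + (25/2)*x, G_y = 2*y - 5*x
D = EG - F^2 = 1 + (29/4)*y^2 - 10*x*y + (29/4)*x^2
expanded: Gamma^x_xx = (G E_x - 2F F_x + F E_y)/(2D), Gamma^x_xy = (G E_y - F G_x)/(2D), Gamma^x_yy = (2G F_y - G G_x - F G_y)/(2D), Gamma^y_xx = (2E F_x - E E_y - F E_x)/(2D), Gamma^y_xy = (E G_x - F E_y)/(2D), Gamma^y_yy = (E G_y - 2F F_y + F G_x)/(2D); substitute and cancel common factors

Answer: Gamma_xxx = (4*x - 10*y)/(29*x^2 - 40*x*y + 29*y^2 + 4), Gamma_xxy = (-10*x + 25*y)/(29*x^2 - 40*x*y + 29*y^2 + 4), Gamma_xyy = (4*x - 10*y)/(29*x^2 - 40*x*y + 29*y^2 + 4), Gamma_yxx = (-10*x + 4*y)/(29*x^2 - 40*x*y + 29*y^2 + 4), Gamma_yxy = (25*x - 10*y)/(29*x^2 - 40*x*y + 29*y^2 + 4), Gamma_yyy = (-10*x + 4*y)/(29*x^2 - 40*x*y + 29*y^2 + 4)


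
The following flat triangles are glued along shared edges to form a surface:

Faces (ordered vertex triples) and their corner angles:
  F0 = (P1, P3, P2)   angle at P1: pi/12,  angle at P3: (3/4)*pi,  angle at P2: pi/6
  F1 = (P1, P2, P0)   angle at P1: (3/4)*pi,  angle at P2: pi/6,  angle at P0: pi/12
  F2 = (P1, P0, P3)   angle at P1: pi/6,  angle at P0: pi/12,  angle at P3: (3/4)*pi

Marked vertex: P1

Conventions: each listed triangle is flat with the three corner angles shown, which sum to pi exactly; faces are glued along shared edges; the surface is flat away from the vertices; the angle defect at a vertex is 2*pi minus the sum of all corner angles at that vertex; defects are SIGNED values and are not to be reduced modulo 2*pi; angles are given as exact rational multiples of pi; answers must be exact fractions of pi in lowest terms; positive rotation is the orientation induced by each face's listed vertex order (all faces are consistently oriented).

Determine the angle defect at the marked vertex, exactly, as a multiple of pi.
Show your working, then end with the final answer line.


Sum of corner angles at P1: pi
defect = 2*pi - pi

Answer: defect(P1) = pi


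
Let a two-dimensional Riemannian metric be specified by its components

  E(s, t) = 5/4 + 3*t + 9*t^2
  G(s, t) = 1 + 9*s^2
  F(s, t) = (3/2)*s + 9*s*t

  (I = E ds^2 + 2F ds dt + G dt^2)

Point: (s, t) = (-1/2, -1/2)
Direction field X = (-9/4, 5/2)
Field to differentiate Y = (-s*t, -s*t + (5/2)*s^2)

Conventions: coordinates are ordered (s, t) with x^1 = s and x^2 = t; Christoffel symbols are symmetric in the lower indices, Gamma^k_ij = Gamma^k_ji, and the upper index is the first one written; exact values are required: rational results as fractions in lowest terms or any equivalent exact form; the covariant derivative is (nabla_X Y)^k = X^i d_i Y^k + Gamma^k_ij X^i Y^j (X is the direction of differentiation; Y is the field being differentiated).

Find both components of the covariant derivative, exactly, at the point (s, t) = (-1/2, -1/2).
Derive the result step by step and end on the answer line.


E = 2, F = 3/2, G = 13/4 at the point
E_s = 0, E_t = -6, F_s = -3, F_t = -9/2, G_s = -9, G_t = 0
EG - F^2 = 17/4;  g^inv = (4/17) * [[13/4, -3/2], [-3/2, 2]]
first-kind symbols [ij,l] = (1/2)(d_i g_jl + d_j g_il - d_l g_ij): [ss,s] = E_s/2 = 0, [ss,t] = F_s - E_t/2 = 0, [st,s] = E_t/2 = -3, [st,t] = G_s/2 = -9/2, [tt,s] = F_t - G_s/2 = 0, [tt,t] = G_t/2 = 0
Gamma^s_ij = (G*[ij,s] - F*[ij,t])/(EG - F^2), Gamma^t_ij = (E*[ij,t] - F*[ij,s])/(EG - F^2)
Gamma_sss = 0, Gamma_sst = -12/17, Gamma_stt = 0, Gamma_tss = 0, Gamma_tst = -18/17, Gamma_ttt = 0
X = (-9/4, 5/2), Y = (-1/4, 3/8) at the point

Answer: (nabla_X Y)^s = 79/68, (nabla_X Y)^t = 1987/272


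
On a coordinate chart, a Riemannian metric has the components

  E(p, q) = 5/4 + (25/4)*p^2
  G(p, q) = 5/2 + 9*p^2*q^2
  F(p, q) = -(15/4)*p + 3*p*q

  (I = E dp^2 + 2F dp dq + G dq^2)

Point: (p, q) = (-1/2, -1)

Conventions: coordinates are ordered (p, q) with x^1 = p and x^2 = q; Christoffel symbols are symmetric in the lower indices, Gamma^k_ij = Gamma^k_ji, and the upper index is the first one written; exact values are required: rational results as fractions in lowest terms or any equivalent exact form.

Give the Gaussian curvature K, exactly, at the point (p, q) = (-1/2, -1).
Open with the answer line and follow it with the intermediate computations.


Answer: K = 800/1323

E = 45/16, F = 27/8, G = 19/4, EG - F^2 = 63/32 at the point
E_p = -25/4, E_q = 0, F_p = -27/4, F_q = -3/2, G_p = -9, G_q = -9/2
E_qq = 0, F_pq = 3, G_pp = 18
Brioschi: K = (det M1 - det M2) / (EG - F^2)^2 with the standard first/second-derivative matrices M1, M2.
M1 = [[-E_qq/2 + F_pq - G_pp/2, E_p/2, F_p - E_q/2], [F_q - G_p/2, E, F], [G_q/2, F, G]] = [[-6, -25/8, -27/4], [3, 45/16, 27/8], [-9/4, 27/8, 19/4]]; det M1 = -3495/64
M2 = [[0, E_q/2, G_p/2], [E_q/2, E, F], [G_p/2, F, G]] = [[0, 0, -9/2], [0, 45/16, 27/8], [-9/2, 27/8, 19/4]]; det M2 = -3645/64
det M1 - det M2 = 75/32; K = 75/32 / (63/32)^2 = 800/1323


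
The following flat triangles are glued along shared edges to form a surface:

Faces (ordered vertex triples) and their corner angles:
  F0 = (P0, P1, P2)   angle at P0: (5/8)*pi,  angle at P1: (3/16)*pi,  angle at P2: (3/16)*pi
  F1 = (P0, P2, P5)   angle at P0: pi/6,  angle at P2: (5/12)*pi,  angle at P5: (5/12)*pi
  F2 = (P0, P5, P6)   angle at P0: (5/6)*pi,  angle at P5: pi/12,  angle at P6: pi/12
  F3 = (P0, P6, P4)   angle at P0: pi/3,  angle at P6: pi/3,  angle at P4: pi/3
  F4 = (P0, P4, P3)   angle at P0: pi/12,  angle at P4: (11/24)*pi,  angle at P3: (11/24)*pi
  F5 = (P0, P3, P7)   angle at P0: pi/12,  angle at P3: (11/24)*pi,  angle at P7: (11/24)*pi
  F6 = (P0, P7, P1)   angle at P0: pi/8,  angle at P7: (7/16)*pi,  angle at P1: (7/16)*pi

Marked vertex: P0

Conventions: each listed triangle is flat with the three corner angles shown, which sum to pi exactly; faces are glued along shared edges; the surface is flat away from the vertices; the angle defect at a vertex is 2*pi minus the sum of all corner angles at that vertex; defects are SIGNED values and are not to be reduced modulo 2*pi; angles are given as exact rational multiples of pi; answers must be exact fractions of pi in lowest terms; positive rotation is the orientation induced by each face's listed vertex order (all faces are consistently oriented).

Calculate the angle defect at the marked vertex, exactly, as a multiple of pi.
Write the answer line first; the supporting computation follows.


Answer: defect(P0) = -pi/4

Sum of corner angles at P0: (9/4)*pi
defect = 2*pi - (9/4)*pi


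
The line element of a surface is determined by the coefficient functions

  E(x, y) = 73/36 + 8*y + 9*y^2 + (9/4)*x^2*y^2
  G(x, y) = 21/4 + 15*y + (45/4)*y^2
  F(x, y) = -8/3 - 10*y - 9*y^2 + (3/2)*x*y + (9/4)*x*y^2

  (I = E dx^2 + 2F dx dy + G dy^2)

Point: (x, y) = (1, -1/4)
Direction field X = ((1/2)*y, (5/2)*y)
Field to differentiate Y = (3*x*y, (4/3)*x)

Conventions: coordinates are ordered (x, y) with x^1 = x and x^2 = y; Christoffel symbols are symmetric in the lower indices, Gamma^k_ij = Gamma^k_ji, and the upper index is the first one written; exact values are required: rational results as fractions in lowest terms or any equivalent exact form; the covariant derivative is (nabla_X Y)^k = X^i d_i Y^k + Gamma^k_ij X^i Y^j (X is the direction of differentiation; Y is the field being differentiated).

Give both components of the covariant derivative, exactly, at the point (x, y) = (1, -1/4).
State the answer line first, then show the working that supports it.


Answer: (nabla_X Y)^x = 377613/50272, (nabla_X Y)^y = 311275/150816

E = 421/576, F = -185/192, G = 141/64 at the point
E_x = 9/32, E_y = 19/8, F_x = -15/64, F_y = -41/8, G_x = 0, G_y = 75/8
EG - F^2 = 1571/2304;  g^inv = (2304/1571) * [[141/64, 185/192], [185/192, 421/576]]
first-kind symbols [ij,l] = (1/2)(d_i g_jl + d_j g_il - d_l g_ij): [xx,x] = E_x/2 = 9/64, [xx,y] = F_x - E_y/2 = -91/64, [xy,x] = E_y/2 = 19/16, [xy,y] = G_x/2 = 0, [yy,x] = F_y - G_x/2 = -41/8, [yy,y] = G_y/2 = 75/16
Gamma^x_ij = (G*[ij,x] - F*[ij,y])/(EG - F^2), Gamma^y_ij = (E*[ij,y] - F*[ij,x])/(EG - F^2)
Gamma_xxx = -9771/6284, Gamma_xxy = 24111/6284, Gamma_xyy = -62433/6284, Gamma_yxx = -8329/6284, Gamma_yxy = 10545/6284, Gamma_yyy = -13935/6284
X = (-1/8, -5/8), Y = (-3/4, 4/3) at the point


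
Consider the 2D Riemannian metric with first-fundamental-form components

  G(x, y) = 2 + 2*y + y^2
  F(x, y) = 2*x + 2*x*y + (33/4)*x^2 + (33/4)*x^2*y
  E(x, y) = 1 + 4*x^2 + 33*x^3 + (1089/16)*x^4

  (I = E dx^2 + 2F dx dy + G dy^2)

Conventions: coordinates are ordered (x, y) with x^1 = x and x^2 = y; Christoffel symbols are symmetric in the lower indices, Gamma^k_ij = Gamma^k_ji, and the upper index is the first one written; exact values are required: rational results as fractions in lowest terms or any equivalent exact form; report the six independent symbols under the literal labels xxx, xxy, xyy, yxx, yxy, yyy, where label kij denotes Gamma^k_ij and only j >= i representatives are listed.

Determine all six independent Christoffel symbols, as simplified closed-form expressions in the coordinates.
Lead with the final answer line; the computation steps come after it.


Answer: Gamma_xxx = (2178*x^3 + 792*x^2 + 64*x)/(1089*x^4 + 528*x^3 + 64*x^2 + 16*y^2 + 32*y + 32), Gamma_xxy = 0, Gamma_xyy = (132*x^2 + 32*x)/(1089*x^4 + 528*x^3 + 64*x^2 + 16*y^2 + 32*y + 32), Gamma_yxx = (264*x*y + 264*x + 32*y + 32)/(1089*x^4 + 528*x^3 + 64*x^2 + 16*y^2 + 32*y + 32), Gamma_yxy = 0, Gamma_yyy = (16*y + 16)/(1089*x^4 + 528*x^3 + 64*x^2 + 16*y^2 + 32*y + 32)

E = 1 + 4*x^2 + 33*x^3 + (1089/16)*x^4; F = 2*x + 2*x*y + (33/4)*x^2 + (33/4)*x^2*y; G = 2 + 2*y + y^2
Gamma^k_ij = (1/2) g^{kl} (d_i g_jl + d_j g_il - d_l g_ij), with g^inv = (1/(EG-F^2)) [[G, -F], [-F, E]]
first partials: E_x = 8*x + 99*x^2 + (1089/4)*x^3, E_y = 0, F_x = 2 + 2*y + (33/2)*x + (33/2)*x*y, F_y = 2*x + (33/4)*x^2, G_x = 0, G_y = 2 + 2*y
D = EG - F^2 = 2 + 2*y + y^2 + 4*x^2 + 33*x^3 + (1089/16)*x^4
expanded: Gamma^x_xx = (G E_x - 2F F_x + F E_y)/(2D), Gamma^x_xy = (G E_y - F G_x)/(2D), Gamma^x_yy = (2G F_y - G G_x - F G_y)/(2D), Gamma^y_xx = (2E F_x - E E_y - F E_x)/(2D), Gamma^y_xy = (E G_x - F E_y)/(2D), Gamma^y_yy = (E G_y - 2F F_y + F G_x)/(2D); substitute and cancel common factors


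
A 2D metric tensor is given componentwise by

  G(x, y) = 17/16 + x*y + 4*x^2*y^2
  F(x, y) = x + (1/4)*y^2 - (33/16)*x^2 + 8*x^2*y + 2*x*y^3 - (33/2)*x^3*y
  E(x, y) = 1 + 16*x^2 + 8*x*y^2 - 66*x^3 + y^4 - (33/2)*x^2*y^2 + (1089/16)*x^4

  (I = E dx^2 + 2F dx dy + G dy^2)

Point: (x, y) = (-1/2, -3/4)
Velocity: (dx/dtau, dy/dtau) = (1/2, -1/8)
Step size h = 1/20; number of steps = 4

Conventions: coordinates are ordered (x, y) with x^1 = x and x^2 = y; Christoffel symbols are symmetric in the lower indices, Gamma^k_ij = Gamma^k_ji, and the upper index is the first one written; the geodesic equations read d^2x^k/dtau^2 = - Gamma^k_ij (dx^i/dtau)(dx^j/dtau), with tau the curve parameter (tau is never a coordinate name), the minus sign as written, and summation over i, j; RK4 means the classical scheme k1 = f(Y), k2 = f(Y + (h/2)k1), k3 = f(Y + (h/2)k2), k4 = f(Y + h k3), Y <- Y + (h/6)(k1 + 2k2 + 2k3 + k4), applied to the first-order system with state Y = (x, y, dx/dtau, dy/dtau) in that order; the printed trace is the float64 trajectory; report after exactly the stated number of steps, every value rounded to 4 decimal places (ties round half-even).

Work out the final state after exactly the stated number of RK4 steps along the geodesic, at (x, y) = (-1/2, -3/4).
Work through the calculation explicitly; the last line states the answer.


f(Y) = (dx/dtau, dy/dtau, -Gamma^x_ij Y'^i Y'^j, -Gamma^y_ij Y'^i Y'^j) with the Gammas evaluated at the stage position; h = 0.050000; intermediate values shown to 6 dp
step 0: x = -0.5000, y = -0.7500, dx/dtau = 0.5000, dy/dtau = -0.1250
step 1:
  k1: at (x, y) = (-0.500000, -0.750000), (dx/dtau, dy/dtau) = (0.500000, -0.125000); Gamma_xxx = -3.008772, Gamma_xxy = 0.368421, Gamma_xyy = 0.245614, Gamma_yxx = 0.859649, Gamma_yxy = -0.105263, Gamma_yyy = -0.070175; k1 = (0.500000, -0.125000, 0.794408, -0.226974)
  k2: at (x, y) = (-0.487500, -0.753125), (dx/dtau, dy/dtau) = (0.519860, -0.130674); Gamma_xxx = -3.062753, Gamma_xxy = 0.383043, Gamma_xyy = 0.247945, Gamma_yxx = 0.901656, Gamma_yxy = -0.112766, Gamma_yyy = -0.072993; k2 = (0.519860, -0.130674, 0.875531, -0.257751)
  k3: at (x, y) = (-0.487003, -0.753267), (dx/dtau, dy/dtau) = (0.521888, -0.131444); Gamma_xxx = -3.064924, Gamma_xxy = 0.383647, Gamma_xyy = 0.248036, Gamma_yxx = 0.903409, Gamma_yxy = -0.113083, Gamma_yyy = -0.073111; k3 = (0.521888, -0.131444, 0.883135, -0.260311)
  k4: at (x, y) = (-0.473906, -0.756572), (dx/dtau, dy/dtau) = (0.544157, -0.138016); Gamma_xxx = -3.122387, Gamma_xxy = 0.399733, Gamma_xyy = 0.250387, Gamma_yxx = 0.950745, Gamma_yxy = -0.121716, Gamma_yyy = -0.076241; k4 = (0.544157, -0.138016, 0.979832, -0.298352)
  Y <- Y + (h/6)(k1 + 2k2 + 2k3 + k4): x = -0.4739, y = -0.7566, dx/dtau = 0.5441, dy/dtau = -0.1380
step 2:
  k1: at (x, y) = (-0.473936, -0.756560), (dx/dtau, dy/dtau) = (0.544096, -0.138012); Gamma_xxx = -3.122250, Gamma_xxy = 0.399692, Gamma_xyy = 0.250381, Gamma_yxx = 0.950624, Gamma_yxy = -0.121693, Gamma_yyy = -0.076233; k1 = (0.544096, -0.138012, 0.979572, -0.298248)
  k2: at (x, y) = (-0.460334, -0.760011), (dx/dtau, dy/dtau) = (0.568586, -0.145468); Gamma_xxx = -3.182584, Gamma_xxy = 0.417196, Gamma_xyy = 0.252693, Gamma_yxx = 1.003520, Gamma_yxy = -0.131549, Gamma_yyy = -0.079678; k2 = (0.568586, -0.145468, 1.092563, -0.344503)
  k3: at (x, y) = (-0.459722, -0.760197), (dx/dtau, dy/dtau) = (0.571411, -0.146625); Gamma_xxx = -3.185327, Gamma_xxy = 0.418022, Gamma_xyy = 0.252795, Gamma_yxx = 1.006047, Gamma_yxy = -0.132027, Gamma_yyy = -0.079842; k3 = (0.571411, -0.146625, 1.104652, -0.348891)
  k4: at (x, y) = (-0.445366, -0.763892), (dx/dtau, dy/dtau) = (0.599329, -0.155457); Gamma_xxx = -3.249335, Gamma_xxy = 0.437438, Gamma_xyy = 0.255036, Gamma_yxx = 1.066657, Gamma_yxy = -0.143598, Gamma_yyy = -0.083721; k4 = (0.599329, -0.155457, 1.242494, -0.407873)
  Y <- Y + (h/6)(k1 + 2k2 + 2k3 + k4): x = -0.4454, y = -0.7639, dx/dtau = 0.5992, dy/dtau = -0.1555
step 3:
  k1: at (x, y) = (-0.445408, -0.763874), (dx/dtau, dy/dtau) = (0.599234, -0.155453); Gamma_xxx = -3.249144, Gamma_xxy = 0.437375, Gamma_xyy = 0.255029, Gamma_yxx = 1.066461, Gamma_yxy = -0.143559, Gamma_yyy = -0.083708; k1 = (0.599234, -0.155453, 1.242029, -0.407669)
  k2: at (x, y) = (-0.430427, -0.767761), (dx/dtau, dy/dtau) = (0.630285, -0.165645); Gamma_xxx = -3.315611, Gamma_xxy = 0.458581, Gamma_xyy = 0.257093, Gamma_yxx = 1.135145, Gamma_yxy = -0.157002, Gamma_yyy = -0.088019; k2 = (0.630285, -0.165645, 1.405856, -0.481314)
  k3: at (x, y) = (-0.429651, -0.768015), (dx/dtau, dy/dtau) = (0.634380, -0.167486); Gamma_xxx = -3.319059, Gamma_xxy = 0.459741, Gamma_xyy = 0.257193, Gamma_yxx = 1.138966, Gamma_yxy = -0.157764, Gamma_yyy = -0.088258; k3 = (0.634380, -0.167486, 1.426197, -0.489413)
  k4: at (x, y) = (-0.413689, -0.772249), (dx/dtau, dy/dtau) = (0.670544, -0.179924); Gamma_xxx = -3.388397, Gamma_xxy = 0.483414, Gamma_xyy = 0.258962, Gamma_yxx = 1.219330, Gamma_yxy = -0.173959, Gamma_yyy = -0.093189; k4 = (0.670544, -0.179924, 1.631783, -0.587204)
  Y <- Y + (h/6)(k1 + 2k2 + 2k3 + k4): x = -0.4137, y = -0.7722, dx/dtau = 0.6704, dy/dtau = -0.1799
step 4:
  k1: at (x, y) = (-0.413749, -0.772221), (dx/dtau, dy/dtau) = (0.670383, -0.179922); Gamma_xxx = -3.388136, Gamma_xxy = 0.483315, Gamma_xyy = 0.258956, Gamma_yxx = 1.218992, Gamma_yxy = -0.173888, Gamma_yyy = -0.093168; k1 = (0.670383, -0.179922, 1.630884, -0.586763)
  k2: at (x, y) = (-0.396989, -0.776719), (dx/dtau, dy/dtau) = (0.711155, -0.194591); Gamma_xxx = -3.457664, Gamma_xxy = 0.509110, Gamma_xyy = 0.260211, Gamma_yxx = 1.311566, Gamma_yxy = -0.193116, Gamma_yyy = -0.098704; k2 = (0.711155, -0.194591, 1.879739, -0.713025)
  k3: at (x, y) = (-0.395970, -0.777086), (dx/dtau, dy/dtau) = (0.717377, -0.197748); Gamma_xxx = -3.461780, Gamma_xxy = 0.510771, Gamma_xyy = 0.260267, Gamma_yxx = 1.317694, Gamma_yxy = -0.194420, Gamma_yyy = -0.099068; k3 = (0.717377, -0.197748, 1.916272, -0.729411)
  k4: at (x, y) = (-0.377880, -0.782109), (dx/dtau, dy/dtau) = (0.766197, -0.216393); Gamma_xxx = -3.529817, Gamma_xxy = 0.539462, Gamma_xyy = 0.260644, Gamma_yxx = 1.428811, Gamma_yxy = -0.218365, Gamma_yyy = -0.105504; k4 = (0.766197, -0.216393, 2.238886, -0.906264)
  Y <- Y + (h/6)(k1 + 2k2 + 2k3 + k4): x = -0.3780, y = -0.7821, dx/dtau = 0.7659, dy/dtau = -0.2164

Answer: x = -0.3780, y = -0.7821, dx/dtau = 0.7659, dy/dtau = -0.2164


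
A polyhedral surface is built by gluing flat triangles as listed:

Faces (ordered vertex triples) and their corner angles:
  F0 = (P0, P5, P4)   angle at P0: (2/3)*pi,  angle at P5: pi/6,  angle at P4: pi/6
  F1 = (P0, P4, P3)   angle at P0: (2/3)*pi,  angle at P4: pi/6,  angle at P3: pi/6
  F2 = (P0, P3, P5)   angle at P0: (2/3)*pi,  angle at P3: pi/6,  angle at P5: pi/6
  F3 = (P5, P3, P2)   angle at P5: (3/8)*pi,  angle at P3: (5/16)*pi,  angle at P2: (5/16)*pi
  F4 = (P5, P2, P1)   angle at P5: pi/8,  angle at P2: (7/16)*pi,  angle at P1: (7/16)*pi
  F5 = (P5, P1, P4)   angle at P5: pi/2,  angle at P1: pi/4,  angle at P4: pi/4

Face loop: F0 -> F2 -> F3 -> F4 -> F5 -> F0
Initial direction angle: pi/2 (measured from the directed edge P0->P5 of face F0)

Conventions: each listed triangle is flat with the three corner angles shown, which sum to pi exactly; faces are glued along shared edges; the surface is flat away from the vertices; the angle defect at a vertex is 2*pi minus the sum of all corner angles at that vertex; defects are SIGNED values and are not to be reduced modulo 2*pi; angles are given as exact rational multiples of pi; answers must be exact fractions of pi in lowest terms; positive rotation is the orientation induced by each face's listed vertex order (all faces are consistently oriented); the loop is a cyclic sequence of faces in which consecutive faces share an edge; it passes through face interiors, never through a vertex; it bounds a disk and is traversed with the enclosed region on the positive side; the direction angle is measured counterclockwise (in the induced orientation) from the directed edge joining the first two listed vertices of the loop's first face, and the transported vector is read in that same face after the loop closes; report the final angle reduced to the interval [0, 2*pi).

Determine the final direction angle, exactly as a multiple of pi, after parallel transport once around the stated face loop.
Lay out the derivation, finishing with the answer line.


enclosed vertex P5: corner angles sum to (4/3)*pi, defect = 2*pi - (4/3)*pi = (2/3)*pi
adding the enclosed defects to the starting angle (mod 2*pi, induced orientation) gives the holonomy
final angle = pi/2 + (2/3)*pi = (7/6)*pi (mod 2*pi)

Answer: final direction angle = (7/6)*pi


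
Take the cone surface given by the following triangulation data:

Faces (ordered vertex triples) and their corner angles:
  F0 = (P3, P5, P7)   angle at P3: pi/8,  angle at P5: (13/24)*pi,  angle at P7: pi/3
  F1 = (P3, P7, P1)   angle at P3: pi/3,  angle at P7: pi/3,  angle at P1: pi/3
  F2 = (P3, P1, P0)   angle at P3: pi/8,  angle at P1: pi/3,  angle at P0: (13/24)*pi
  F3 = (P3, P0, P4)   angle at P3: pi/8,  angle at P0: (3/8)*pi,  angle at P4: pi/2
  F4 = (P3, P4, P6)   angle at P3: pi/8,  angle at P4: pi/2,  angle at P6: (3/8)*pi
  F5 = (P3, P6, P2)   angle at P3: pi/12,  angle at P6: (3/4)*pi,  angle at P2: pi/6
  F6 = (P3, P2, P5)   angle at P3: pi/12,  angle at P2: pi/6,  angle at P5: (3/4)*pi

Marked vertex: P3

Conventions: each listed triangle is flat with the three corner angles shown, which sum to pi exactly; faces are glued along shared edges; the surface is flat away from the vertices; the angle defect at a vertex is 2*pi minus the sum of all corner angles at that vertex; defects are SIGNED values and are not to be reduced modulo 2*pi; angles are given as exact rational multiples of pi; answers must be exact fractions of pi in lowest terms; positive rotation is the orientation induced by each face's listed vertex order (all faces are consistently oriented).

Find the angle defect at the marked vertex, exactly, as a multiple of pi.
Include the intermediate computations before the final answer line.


Sum of corner angles at P3: pi
defect = 2*pi - pi

Answer: defect(P3) = pi


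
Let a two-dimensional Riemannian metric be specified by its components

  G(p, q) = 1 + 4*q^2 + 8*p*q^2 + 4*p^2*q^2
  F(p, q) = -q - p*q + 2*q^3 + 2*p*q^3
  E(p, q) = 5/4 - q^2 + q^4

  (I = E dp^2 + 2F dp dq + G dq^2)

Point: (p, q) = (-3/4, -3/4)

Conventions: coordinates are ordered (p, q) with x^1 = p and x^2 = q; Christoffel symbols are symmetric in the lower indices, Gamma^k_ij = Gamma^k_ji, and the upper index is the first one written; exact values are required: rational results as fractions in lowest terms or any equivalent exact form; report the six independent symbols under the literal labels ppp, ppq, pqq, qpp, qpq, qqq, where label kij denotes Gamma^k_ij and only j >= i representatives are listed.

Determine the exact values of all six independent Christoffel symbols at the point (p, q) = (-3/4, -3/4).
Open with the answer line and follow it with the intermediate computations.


Answer: Gamma_ppp = 0, Gamma_ppq = -24/293, Gamma_pqq = 8/293, Gamma_qpp = 0, Gamma_qpq = 144/293, Gamma_qqq = -48/293

E = 257/256, F = -3/128, G = 73/64 at the point
E_p = 0, E_q = -3/16, F_p = -3/32, F_q = 19/32, G_p = 9/8, G_q = -3/8
EG - F^2 = 293/256;  g^inv = (256/293) * [[73/64, 3/128], [3/128, 257/256]]
first-kind symbols [ij,l] = (1/2)(d_i g_jl + d_j g_il - d_l g_ij): [pp,p] = E_p/2 = 0, [pp,q] = F_p - E_q/2 = 0, [pq,p] = E_q/2 = -3/32, [pq,q] = G_p/2 = 9/16, [qq,p] = F_q - G_p/2 = 1/32, [qq,q] = G_q/2 = -3/16
Gamma^p_ij = (G*[ij,p] - F*[ij,q])/(EG - F^2), Gamma^q_ij = (E*[ij,q] - F*[ij,p])/(EG - F^2)


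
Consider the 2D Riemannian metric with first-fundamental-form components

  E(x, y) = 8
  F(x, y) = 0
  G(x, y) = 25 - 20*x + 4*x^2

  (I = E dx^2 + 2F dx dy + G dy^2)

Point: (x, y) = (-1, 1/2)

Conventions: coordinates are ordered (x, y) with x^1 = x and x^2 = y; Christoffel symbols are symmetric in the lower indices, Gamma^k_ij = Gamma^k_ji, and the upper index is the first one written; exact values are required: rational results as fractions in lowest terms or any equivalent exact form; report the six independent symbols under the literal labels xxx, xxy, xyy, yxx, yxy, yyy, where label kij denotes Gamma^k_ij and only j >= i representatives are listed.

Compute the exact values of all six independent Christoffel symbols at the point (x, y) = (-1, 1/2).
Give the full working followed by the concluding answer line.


E = 8, F = 0, G = 49 at the point
E_x = 0, E_y = 0, F_x = 0, F_y = 0, G_x = -28, G_y = 0
EG - F^2 = 392;  g^inv = (1/392) * [[49, 0], [0, 8]]
first-kind symbols [ij,l] = (1/2)(d_i g_jl + d_j g_il - d_l g_ij): [xx,x] = E_x/2 = 0, [xx,y] = F_x - E_y/2 = 0, [xy,x] = E_y/2 = 0, [xy,y] = G_x/2 = -14, [yy,x] = F_y - G_x/2 = 14, [yy,y] = G_y/2 = 0
Gamma^x_ij = (G*[ij,x] - F*[ij,y])/(EG - F^2), Gamma^y_ij = (E*[ij,y] - F*[ij,x])/(EG - F^2)

Answer: Gamma_xxx = 0, Gamma_xxy = 0, Gamma_xyy = 7/4, Gamma_yxx = 0, Gamma_yxy = -2/7, Gamma_yyy = 0


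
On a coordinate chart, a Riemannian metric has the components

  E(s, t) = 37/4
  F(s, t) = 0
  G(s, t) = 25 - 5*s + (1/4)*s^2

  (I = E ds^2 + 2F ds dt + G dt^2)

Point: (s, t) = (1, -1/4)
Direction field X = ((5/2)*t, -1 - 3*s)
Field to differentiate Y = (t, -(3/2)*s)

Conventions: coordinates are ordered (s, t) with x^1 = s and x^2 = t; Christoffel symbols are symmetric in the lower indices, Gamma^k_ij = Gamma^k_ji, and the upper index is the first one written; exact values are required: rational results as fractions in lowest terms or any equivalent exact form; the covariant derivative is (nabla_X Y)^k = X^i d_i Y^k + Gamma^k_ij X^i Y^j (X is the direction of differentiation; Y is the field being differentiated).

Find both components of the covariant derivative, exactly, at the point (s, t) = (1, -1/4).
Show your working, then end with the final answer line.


E = 37/4, F = 0, G = 81/4 at the point
E_s = 0, E_t = 0, F_s = 0, F_t = 0, G_s = -9/2, G_t = 0
EG - F^2 = 2997/16;  g^inv = (16/2997) * [[81/4, 0], [0, 37/4]]
first-kind symbols [ij,l] = (1/2)(d_i g_jl + d_j g_il - d_l g_ij): [ss,s] = E_s/2 = 0, [ss,t] = F_s - E_t/2 = 0, [st,s] = E_t/2 = 0, [st,t] = G_s/2 = -9/4, [tt,s] = F_t - G_s/2 = 9/4, [tt,t] = G_t/2 = 0
Gamma^s_ij = (G*[ij,s] - F*[ij,t])/(EG - F^2), Gamma^t_ij = (E*[ij,t] - F*[ij,s])/(EG - F^2)
Gamma_sss = 0, Gamma_sst = 0, Gamma_stt = 9/37, Gamma_tss = 0, Gamma_tst = -1/9, Gamma_ttt = 0
X = (-5/8, -4), Y = (-1/4, -3/2) at the point

Answer: (nabla_X Y)^s = -94/37, (nabla_X Y)^t = 13/18
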